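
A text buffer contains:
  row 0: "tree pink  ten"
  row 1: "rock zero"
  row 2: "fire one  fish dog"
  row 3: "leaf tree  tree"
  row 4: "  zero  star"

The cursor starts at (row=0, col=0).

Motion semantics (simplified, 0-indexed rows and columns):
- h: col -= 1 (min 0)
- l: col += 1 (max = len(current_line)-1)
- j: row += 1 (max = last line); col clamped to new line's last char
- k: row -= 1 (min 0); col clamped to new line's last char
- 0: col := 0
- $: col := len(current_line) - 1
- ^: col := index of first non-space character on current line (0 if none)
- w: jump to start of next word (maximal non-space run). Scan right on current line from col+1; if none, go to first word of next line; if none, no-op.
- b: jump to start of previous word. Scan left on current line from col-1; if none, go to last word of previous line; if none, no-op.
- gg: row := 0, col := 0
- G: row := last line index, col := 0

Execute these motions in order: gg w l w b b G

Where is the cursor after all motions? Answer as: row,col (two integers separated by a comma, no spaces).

After 1 (gg): row=0 col=0 char='t'
After 2 (w): row=0 col=5 char='p'
After 3 (l): row=0 col=6 char='i'
After 4 (w): row=0 col=11 char='t'
After 5 (b): row=0 col=5 char='p'
After 6 (b): row=0 col=0 char='t'
After 7 (G): row=4 col=0 char='_'

Answer: 4,0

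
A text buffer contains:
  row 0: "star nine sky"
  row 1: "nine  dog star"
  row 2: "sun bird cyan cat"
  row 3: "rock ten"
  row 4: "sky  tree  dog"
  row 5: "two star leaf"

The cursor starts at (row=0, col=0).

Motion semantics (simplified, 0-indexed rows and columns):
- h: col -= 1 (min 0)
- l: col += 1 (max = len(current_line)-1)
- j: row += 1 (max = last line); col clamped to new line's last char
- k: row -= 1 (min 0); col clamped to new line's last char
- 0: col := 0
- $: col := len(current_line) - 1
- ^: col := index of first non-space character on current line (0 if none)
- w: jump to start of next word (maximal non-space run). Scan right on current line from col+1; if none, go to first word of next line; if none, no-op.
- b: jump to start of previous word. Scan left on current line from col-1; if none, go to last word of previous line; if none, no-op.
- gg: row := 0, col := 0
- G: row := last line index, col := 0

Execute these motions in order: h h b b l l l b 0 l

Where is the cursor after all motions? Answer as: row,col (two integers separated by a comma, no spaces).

Answer: 0,1

Derivation:
After 1 (h): row=0 col=0 char='s'
After 2 (h): row=0 col=0 char='s'
After 3 (b): row=0 col=0 char='s'
After 4 (b): row=0 col=0 char='s'
After 5 (l): row=0 col=1 char='t'
After 6 (l): row=0 col=2 char='a'
After 7 (l): row=0 col=3 char='r'
After 8 (b): row=0 col=0 char='s'
After 9 (0): row=0 col=0 char='s'
After 10 (l): row=0 col=1 char='t'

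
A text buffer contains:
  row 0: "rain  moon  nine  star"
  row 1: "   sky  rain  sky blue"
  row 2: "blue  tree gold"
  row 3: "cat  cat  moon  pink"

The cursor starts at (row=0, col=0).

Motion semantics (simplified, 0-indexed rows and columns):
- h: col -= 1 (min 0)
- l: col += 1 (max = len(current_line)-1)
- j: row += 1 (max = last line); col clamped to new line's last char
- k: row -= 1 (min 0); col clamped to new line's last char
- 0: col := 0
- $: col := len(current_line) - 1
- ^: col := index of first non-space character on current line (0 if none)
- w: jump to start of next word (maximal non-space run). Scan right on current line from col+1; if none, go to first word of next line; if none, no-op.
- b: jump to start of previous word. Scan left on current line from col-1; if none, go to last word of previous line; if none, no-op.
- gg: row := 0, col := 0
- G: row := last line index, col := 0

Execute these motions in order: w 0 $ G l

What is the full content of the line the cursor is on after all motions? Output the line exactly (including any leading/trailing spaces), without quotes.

After 1 (w): row=0 col=6 char='m'
After 2 (0): row=0 col=0 char='r'
After 3 ($): row=0 col=21 char='r'
After 4 (G): row=3 col=0 char='c'
After 5 (l): row=3 col=1 char='a'

Answer: cat  cat  moon  pink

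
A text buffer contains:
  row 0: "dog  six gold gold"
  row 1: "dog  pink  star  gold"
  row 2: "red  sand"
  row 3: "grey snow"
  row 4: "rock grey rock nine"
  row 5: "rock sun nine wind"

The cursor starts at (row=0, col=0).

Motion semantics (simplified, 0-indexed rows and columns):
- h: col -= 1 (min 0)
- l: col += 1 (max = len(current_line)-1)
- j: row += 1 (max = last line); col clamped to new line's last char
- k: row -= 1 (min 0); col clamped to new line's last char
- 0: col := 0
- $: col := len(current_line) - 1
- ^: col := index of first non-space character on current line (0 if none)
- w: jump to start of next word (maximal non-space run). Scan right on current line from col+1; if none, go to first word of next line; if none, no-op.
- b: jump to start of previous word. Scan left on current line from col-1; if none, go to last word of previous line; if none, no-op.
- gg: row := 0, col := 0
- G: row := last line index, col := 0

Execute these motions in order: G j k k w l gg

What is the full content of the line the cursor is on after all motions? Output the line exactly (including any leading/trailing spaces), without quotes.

Answer: dog  six gold gold

Derivation:
After 1 (G): row=5 col=0 char='r'
After 2 (j): row=5 col=0 char='r'
After 3 (k): row=4 col=0 char='r'
After 4 (k): row=3 col=0 char='g'
After 5 (w): row=3 col=5 char='s'
After 6 (l): row=3 col=6 char='n'
After 7 (gg): row=0 col=0 char='d'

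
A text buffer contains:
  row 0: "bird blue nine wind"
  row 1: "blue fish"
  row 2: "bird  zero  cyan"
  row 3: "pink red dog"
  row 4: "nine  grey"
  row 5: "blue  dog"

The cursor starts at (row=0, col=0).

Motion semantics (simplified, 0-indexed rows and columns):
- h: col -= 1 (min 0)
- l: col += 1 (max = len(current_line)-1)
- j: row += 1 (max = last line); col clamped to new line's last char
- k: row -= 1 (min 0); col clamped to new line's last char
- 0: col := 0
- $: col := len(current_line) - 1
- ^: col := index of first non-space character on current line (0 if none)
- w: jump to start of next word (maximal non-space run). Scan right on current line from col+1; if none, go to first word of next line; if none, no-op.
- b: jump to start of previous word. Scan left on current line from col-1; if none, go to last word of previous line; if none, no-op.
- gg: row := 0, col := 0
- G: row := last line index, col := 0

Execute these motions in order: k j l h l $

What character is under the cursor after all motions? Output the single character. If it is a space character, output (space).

After 1 (k): row=0 col=0 char='b'
After 2 (j): row=1 col=0 char='b'
After 3 (l): row=1 col=1 char='l'
After 4 (h): row=1 col=0 char='b'
After 5 (l): row=1 col=1 char='l'
After 6 ($): row=1 col=8 char='h'

Answer: h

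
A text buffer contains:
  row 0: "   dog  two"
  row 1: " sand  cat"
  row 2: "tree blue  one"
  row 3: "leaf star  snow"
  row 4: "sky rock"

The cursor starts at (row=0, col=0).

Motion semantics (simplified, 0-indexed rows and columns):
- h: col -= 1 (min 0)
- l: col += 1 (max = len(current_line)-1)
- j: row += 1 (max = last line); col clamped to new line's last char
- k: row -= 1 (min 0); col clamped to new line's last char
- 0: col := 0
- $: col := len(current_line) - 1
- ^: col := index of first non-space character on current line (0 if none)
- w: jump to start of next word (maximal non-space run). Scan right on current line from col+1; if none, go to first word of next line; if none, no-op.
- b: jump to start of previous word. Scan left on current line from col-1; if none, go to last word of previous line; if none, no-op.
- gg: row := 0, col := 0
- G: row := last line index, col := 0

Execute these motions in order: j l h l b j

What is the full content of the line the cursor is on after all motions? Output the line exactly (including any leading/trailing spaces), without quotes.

After 1 (j): row=1 col=0 char='_'
After 2 (l): row=1 col=1 char='s'
After 3 (h): row=1 col=0 char='_'
After 4 (l): row=1 col=1 char='s'
After 5 (b): row=0 col=8 char='t'
After 6 (j): row=1 col=8 char='a'

Answer:  sand  cat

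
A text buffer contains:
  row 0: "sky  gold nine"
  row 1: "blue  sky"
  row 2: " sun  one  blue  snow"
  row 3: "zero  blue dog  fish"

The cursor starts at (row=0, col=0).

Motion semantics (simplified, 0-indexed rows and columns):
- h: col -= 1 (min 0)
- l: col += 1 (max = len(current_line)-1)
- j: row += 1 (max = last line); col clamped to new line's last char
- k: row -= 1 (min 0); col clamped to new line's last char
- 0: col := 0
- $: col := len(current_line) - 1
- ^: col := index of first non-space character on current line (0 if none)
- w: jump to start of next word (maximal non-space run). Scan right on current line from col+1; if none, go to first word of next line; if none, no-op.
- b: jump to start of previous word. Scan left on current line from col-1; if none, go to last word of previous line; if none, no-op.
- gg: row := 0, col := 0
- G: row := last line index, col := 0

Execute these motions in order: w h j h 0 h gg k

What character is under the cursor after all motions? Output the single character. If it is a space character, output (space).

After 1 (w): row=0 col=5 char='g'
After 2 (h): row=0 col=4 char='_'
After 3 (j): row=1 col=4 char='_'
After 4 (h): row=1 col=3 char='e'
After 5 (0): row=1 col=0 char='b'
After 6 (h): row=1 col=0 char='b'
After 7 (gg): row=0 col=0 char='s'
After 8 (k): row=0 col=0 char='s'

Answer: s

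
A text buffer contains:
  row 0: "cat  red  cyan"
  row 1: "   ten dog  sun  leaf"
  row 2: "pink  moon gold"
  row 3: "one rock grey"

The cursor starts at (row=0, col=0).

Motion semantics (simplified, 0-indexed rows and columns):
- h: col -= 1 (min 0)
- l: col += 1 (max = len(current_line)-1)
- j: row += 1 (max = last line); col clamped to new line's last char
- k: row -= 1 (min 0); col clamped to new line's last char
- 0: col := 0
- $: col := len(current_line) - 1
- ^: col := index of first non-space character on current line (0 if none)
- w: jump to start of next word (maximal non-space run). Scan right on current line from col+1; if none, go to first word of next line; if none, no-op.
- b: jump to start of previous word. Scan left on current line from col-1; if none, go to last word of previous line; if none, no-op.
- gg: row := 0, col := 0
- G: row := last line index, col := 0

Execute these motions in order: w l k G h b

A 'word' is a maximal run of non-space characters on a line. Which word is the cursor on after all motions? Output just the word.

Answer: gold

Derivation:
After 1 (w): row=0 col=5 char='r'
After 2 (l): row=0 col=6 char='e'
After 3 (k): row=0 col=6 char='e'
After 4 (G): row=3 col=0 char='o'
After 5 (h): row=3 col=0 char='o'
After 6 (b): row=2 col=11 char='g'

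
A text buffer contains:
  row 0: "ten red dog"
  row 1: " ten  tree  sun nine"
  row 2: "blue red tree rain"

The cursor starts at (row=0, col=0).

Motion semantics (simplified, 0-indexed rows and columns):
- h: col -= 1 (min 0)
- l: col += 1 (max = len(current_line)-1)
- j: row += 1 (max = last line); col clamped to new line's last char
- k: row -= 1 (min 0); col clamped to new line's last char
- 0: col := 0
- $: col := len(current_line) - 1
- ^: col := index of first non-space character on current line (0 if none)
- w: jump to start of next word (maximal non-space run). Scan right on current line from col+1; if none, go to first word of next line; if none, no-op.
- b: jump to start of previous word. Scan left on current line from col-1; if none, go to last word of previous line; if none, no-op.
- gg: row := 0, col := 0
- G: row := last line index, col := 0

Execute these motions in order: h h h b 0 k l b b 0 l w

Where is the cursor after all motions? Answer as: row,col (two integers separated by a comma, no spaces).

Answer: 0,4

Derivation:
After 1 (h): row=0 col=0 char='t'
After 2 (h): row=0 col=0 char='t'
After 3 (h): row=0 col=0 char='t'
After 4 (b): row=0 col=0 char='t'
After 5 (0): row=0 col=0 char='t'
After 6 (k): row=0 col=0 char='t'
After 7 (l): row=0 col=1 char='e'
After 8 (b): row=0 col=0 char='t'
After 9 (b): row=0 col=0 char='t'
After 10 (0): row=0 col=0 char='t'
After 11 (l): row=0 col=1 char='e'
After 12 (w): row=0 col=4 char='r'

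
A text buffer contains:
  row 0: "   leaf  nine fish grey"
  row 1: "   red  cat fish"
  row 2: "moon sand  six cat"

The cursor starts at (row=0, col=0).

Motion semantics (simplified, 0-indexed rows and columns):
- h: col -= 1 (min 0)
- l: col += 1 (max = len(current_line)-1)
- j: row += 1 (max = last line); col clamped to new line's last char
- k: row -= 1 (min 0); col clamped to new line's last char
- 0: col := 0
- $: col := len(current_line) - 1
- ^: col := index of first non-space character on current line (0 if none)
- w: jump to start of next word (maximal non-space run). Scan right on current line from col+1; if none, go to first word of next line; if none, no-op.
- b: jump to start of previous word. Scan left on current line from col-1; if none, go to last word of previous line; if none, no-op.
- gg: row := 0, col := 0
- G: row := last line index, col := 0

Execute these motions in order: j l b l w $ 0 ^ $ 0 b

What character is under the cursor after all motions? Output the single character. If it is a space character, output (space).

After 1 (j): row=1 col=0 char='_'
After 2 (l): row=1 col=1 char='_'
After 3 (b): row=0 col=19 char='g'
After 4 (l): row=0 col=20 char='r'
After 5 (w): row=1 col=3 char='r'
After 6 ($): row=1 col=15 char='h'
After 7 (0): row=1 col=0 char='_'
After 8 (^): row=1 col=3 char='r'
After 9 ($): row=1 col=15 char='h'
After 10 (0): row=1 col=0 char='_'
After 11 (b): row=0 col=19 char='g'

Answer: g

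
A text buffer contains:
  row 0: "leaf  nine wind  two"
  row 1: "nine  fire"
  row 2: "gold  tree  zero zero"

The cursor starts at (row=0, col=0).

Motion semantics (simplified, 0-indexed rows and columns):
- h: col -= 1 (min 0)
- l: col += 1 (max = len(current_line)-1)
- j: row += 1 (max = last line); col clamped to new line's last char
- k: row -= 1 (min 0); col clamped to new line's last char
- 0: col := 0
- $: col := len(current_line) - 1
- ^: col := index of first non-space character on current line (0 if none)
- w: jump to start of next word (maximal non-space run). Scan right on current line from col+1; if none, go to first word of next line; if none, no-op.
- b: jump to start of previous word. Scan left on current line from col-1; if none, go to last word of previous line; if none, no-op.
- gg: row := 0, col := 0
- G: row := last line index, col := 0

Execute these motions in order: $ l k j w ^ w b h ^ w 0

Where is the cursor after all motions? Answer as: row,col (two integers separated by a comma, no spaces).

After 1 ($): row=0 col=19 char='o'
After 2 (l): row=0 col=19 char='o'
After 3 (k): row=0 col=19 char='o'
After 4 (j): row=1 col=9 char='e'
After 5 (w): row=2 col=0 char='g'
After 6 (^): row=2 col=0 char='g'
After 7 (w): row=2 col=6 char='t'
After 8 (b): row=2 col=0 char='g'
After 9 (h): row=2 col=0 char='g'
After 10 (^): row=2 col=0 char='g'
After 11 (w): row=2 col=6 char='t'
After 12 (0): row=2 col=0 char='g'

Answer: 2,0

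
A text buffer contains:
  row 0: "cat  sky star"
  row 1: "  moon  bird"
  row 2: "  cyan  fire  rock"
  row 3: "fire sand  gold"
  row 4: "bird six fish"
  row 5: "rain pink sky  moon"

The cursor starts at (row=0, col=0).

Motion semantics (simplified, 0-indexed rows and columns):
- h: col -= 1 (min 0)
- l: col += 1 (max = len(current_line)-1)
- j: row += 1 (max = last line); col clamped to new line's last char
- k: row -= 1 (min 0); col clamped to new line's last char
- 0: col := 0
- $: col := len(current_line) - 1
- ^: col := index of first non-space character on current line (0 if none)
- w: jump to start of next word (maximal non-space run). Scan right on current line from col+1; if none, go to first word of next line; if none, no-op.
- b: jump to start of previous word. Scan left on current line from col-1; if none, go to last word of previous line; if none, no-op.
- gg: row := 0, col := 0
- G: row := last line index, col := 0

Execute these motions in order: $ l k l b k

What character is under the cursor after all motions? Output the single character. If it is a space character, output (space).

Answer: s

Derivation:
After 1 ($): row=0 col=12 char='r'
After 2 (l): row=0 col=12 char='r'
After 3 (k): row=0 col=12 char='r'
After 4 (l): row=0 col=12 char='r'
After 5 (b): row=0 col=9 char='s'
After 6 (k): row=0 col=9 char='s'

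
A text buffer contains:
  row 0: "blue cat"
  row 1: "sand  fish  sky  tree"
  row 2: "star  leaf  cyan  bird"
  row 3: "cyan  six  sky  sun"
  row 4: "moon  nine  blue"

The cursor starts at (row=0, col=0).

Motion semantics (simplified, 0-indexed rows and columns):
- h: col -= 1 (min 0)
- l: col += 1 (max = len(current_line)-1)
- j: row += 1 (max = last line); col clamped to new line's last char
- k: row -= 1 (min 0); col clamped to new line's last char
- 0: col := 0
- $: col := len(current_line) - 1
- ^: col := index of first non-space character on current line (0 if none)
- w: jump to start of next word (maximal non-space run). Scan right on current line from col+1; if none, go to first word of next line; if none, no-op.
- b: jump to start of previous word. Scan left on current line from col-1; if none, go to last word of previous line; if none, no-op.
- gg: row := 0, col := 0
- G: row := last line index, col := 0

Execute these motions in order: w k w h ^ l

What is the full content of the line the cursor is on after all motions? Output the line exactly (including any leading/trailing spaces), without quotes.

Answer: sand  fish  sky  tree

Derivation:
After 1 (w): row=0 col=5 char='c'
After 2 (k): row=0 col=5 char='c'
After 3 (w): row=1 col=0 char='s'
After 4 (h): row=1 col=0 char='s'
After 5 (^): row=1 col=0 char='s'
After 6 (l): row=1 col=1 char='a'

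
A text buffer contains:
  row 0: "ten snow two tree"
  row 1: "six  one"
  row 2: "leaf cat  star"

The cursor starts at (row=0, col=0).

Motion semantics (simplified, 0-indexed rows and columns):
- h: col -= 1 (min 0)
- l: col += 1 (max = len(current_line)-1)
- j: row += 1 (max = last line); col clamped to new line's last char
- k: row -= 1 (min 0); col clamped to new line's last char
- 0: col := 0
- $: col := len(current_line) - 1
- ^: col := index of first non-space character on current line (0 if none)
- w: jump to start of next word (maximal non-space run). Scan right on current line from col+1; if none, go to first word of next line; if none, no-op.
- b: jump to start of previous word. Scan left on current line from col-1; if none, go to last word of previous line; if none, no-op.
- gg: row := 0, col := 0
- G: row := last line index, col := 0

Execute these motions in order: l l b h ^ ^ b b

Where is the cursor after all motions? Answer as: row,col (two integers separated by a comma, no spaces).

After 1 (l): row=0 col=1 char='e'
After 2 (l): row=0 col=2 char='n'
After 3 (b): row=0 col=0 char='t'
After 4 (h): row=0 col=0 char='t'
After 5 (^): row=0 col=0 char='t'
After 6 (^): row=0 col=0 char='t'
After 7 (b): row=0 col=0 char='t'
After 8 (b): row=0 col=0 char='t'

Answer: 0,0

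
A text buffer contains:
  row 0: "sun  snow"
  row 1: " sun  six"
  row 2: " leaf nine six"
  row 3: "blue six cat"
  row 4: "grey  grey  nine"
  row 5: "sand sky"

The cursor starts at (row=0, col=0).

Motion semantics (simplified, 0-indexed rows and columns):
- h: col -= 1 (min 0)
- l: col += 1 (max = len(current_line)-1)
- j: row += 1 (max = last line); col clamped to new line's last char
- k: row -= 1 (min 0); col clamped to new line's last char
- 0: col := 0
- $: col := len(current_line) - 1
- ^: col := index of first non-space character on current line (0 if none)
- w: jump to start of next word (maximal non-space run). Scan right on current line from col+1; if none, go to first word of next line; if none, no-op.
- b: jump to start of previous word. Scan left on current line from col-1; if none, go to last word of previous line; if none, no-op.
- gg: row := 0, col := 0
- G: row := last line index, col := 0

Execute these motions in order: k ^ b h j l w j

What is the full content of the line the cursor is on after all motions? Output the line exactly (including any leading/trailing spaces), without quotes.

Answer:  leaf nine six

Derivation:
After 1 (k): row=0 col=0 char='s'
After 2 (^): row=0 col=0 char='s'
After 3 (b): row=0 col=0 char='s'
After 4 (h): row=0 col=0 char='s'
After 5 (j): row=1 col=0 char='_'
After 6 (l): row=1 col=1 char='s'
After 7 (w): row=1 col=6 char='s'
After 8 (j): row=2 col=6 char='n'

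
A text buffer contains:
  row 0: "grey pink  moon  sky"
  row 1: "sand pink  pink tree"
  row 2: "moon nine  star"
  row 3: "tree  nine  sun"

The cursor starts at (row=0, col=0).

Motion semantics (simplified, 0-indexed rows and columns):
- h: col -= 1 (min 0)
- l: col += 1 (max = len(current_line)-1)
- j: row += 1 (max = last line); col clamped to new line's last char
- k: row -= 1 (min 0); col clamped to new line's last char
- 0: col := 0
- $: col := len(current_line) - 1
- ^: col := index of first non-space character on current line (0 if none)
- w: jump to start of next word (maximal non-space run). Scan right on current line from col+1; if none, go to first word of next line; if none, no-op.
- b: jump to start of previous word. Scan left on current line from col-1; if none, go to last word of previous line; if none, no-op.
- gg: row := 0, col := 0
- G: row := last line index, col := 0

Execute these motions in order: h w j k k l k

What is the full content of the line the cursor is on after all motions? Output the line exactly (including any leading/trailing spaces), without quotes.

After 1 (h): row=0 col=0 char='g'
After 2 (w): row=0 col=5 char='p'
After 3 (j): row=1 col=5 char='p'
After 4 (k): row=0 col=5 char='p'
After 5 (k): row=0 col=5 char='p'
After 6 (l): row=0 col=6 char='i'
After 7 (k): row=0 col=6 char='i'

Answer: grey pink  moon  sky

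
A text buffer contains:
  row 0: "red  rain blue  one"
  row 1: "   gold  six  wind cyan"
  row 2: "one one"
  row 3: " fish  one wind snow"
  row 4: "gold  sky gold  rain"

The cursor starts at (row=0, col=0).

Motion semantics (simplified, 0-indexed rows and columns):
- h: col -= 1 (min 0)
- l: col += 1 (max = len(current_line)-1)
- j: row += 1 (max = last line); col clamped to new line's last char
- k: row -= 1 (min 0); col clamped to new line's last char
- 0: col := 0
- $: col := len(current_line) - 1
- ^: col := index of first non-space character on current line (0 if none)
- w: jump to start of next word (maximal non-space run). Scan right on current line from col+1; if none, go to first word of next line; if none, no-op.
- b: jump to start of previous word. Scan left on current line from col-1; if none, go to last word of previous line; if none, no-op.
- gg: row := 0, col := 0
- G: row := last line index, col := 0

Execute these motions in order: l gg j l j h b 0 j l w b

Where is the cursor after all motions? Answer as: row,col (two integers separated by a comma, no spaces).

Answer: 2,0

Derivation:
After 1 (l): row=0 col=1 char='e'
After 2 (gg): row=0 col=0 char='r'
After 3 (j): row=1 col=0 char='_'
After 4 (l): row=1 col=1 char='_'
After 5 (j): row=2 col=1 char='n'
After 6 (h): row=2 col=0 char='o'
After 7 (b): row=1 col=19 char='c'
After 8 (0): row=1 col=0 char='_'
After 9 (j): row=2 col=0 char='o'
After 10 (l): row=2 col=1 char='n'
After 11 (w): row=2 col=4 char='o'
After 12 (b): row=2 col=0 char='o'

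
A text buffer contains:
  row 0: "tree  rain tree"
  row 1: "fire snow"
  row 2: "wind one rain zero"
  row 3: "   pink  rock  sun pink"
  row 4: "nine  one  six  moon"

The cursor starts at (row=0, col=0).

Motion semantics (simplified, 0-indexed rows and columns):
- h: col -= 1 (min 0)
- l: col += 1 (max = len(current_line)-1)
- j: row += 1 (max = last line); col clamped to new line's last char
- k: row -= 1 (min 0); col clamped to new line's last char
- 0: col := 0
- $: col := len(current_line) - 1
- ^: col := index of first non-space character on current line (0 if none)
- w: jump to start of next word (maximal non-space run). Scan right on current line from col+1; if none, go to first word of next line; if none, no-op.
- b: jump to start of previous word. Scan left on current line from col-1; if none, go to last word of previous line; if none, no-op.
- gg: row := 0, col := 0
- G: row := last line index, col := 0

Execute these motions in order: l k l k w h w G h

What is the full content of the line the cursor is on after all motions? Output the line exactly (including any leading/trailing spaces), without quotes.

Answer: nine  one  six  moon

Derivation:
After 1 (l): row=0 col=1 char='r'
After 2 (k): row=0 col=1 char='r'
After 3 (l): row=0 col=2 char='e'
After 4 (k): row=0 col=2 char='e'
After 5 (w): row=0 col=6 char='r'
After 6 (h): row=0 col=5 char='_'
After 7 (w): row=0 col=6 char='r'
After 8 (G): row=4 col=0 char='n'
After 9 (h): row=4 col=0 char='n'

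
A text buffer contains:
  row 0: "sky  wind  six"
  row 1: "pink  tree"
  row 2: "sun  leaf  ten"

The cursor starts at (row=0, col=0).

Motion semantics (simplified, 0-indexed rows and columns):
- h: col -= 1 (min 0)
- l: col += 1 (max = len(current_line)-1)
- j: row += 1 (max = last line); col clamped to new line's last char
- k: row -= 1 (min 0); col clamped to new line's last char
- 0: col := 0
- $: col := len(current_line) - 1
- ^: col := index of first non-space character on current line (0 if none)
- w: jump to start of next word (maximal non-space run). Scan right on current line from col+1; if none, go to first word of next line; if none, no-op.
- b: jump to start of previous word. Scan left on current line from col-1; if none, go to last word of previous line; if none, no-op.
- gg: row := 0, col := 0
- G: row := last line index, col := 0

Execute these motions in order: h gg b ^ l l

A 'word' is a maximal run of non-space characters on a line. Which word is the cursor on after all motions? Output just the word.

After 1 (h): row=0 col=0 char='s'
After 2 (gg): row=0 col=0 char='s'
After 3 (b): row=0 col=0 char='s'
After 4 (^): row=0 col=0 char='s'
After 5 (l): row=0 col=1 char='k'
After 6 (l): row=0 col=2 char='y'

Answer: sky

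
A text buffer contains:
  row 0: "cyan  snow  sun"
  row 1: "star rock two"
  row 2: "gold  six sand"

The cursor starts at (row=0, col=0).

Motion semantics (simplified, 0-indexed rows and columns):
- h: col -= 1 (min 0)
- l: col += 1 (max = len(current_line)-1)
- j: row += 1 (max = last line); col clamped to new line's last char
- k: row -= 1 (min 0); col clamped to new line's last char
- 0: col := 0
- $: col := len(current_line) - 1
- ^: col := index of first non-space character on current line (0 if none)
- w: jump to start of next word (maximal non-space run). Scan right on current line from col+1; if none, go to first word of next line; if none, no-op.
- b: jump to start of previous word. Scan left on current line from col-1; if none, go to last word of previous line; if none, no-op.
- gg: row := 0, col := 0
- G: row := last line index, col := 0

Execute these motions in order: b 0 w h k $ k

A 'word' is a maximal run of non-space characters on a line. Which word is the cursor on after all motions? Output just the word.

After 1 (b): row=0 col=0 char='c'
After 2 (0): row=0 col=0 char='c'
After 3 (w): row=0 col=6 char='s'
After 4 (h): row=0 col=5 char='_'
After 5 (k): row=0 col=5 char='_'
After 6 ($): row=0 col=14 char='n'
After 7 (k): row=0 col=14 char='n'

Answer: sun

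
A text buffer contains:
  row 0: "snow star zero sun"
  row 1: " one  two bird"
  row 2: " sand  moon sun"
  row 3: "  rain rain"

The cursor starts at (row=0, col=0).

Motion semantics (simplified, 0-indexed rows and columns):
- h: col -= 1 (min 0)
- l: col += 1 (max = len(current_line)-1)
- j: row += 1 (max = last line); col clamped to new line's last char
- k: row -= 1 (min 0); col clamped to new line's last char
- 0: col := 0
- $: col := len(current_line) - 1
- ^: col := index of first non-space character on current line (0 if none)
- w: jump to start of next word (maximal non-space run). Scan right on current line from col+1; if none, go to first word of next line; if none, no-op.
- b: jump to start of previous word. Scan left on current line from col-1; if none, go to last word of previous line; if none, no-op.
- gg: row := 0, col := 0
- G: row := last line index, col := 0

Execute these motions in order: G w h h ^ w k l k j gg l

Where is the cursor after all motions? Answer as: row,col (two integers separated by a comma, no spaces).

After 1 (G): row=3 col=0 char='_'
After 2 (w): row=3 col=2 char='r'
After 3 (h): row=3 col=1 char='_'
After 4 (h): row=3 col=0 char='_'
After 5 (^): row=3 col=2 char='r'
After 6 (w): row=3 col=7 char='r'
After 7 (k): row=2 col=7 char='m'
After 8 (l): row=2 col=8 char='o'
After 9 (k): row=1 col=8 char='o'
After 10 (j): row=2 col=8 char='o'
After 11 (gg): row=0 col=0 char='s'
After 12 (l): row=0 col=1 char='n'

Answer: 0,1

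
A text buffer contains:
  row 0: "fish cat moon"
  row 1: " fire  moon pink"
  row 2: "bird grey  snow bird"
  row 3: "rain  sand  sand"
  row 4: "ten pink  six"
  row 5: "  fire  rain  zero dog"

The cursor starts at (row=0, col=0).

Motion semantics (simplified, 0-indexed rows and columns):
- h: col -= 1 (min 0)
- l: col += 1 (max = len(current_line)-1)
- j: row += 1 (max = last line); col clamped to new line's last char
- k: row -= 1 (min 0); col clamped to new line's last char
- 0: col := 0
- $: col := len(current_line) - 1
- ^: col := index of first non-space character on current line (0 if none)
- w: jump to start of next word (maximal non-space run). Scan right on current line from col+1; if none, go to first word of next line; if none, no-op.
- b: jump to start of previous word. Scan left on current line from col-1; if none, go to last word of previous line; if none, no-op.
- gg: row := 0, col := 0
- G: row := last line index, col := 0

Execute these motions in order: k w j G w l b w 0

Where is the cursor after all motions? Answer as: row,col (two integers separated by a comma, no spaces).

After 1 (k): row=0 col=0 char='f'
After 2 (w): row=0 col=5 char='c'
After 3 (j): row=1 col=5 char='_'
After 4 (G): row=5 col=0 char='_'
After 5 (w): row=5 col=2 char='f'
After 6 (l): row=5 col=3 char='i'
After 7 (b): row=5 col=2 char='f'
After 8 (w): row=5 col=8 char='r'
After 9 (0): row=5 col=0 char='_'

Answer: 5,0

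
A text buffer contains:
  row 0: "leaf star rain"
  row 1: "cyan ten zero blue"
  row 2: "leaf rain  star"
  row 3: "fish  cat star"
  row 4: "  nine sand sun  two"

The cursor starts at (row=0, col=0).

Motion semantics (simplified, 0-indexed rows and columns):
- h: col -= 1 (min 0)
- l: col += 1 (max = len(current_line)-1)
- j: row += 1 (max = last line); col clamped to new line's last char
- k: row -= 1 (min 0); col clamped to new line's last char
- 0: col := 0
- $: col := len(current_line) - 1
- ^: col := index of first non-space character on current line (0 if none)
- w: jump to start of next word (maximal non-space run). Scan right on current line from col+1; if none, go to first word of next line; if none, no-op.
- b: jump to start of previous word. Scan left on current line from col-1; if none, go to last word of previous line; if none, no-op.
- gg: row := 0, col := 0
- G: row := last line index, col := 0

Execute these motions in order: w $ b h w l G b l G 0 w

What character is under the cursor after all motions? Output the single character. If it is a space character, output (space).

After 1 (w): row=0 col=5 char='s'
After 2 ($): row=0 col=13 char='n'
After 3 (b): row=0 col=10 char='r'
After 4 (h): row=0 col=9 char='_'
After 5 (w): row=0 col=10 char='r'
After 6 (l): row=0 col=11 char='a'
After 7 (G): row=4 col=0 char='_'
After 8 (b): row=3 col=10 char='s'
After 9 (l): row=3 col=11 char='t'
After 10 (G): row=4 col=0 char='_'
After 11 (0): row=4 col=0 char='_'
After 12 (w): row=4 col=2 char='n'

Answer: n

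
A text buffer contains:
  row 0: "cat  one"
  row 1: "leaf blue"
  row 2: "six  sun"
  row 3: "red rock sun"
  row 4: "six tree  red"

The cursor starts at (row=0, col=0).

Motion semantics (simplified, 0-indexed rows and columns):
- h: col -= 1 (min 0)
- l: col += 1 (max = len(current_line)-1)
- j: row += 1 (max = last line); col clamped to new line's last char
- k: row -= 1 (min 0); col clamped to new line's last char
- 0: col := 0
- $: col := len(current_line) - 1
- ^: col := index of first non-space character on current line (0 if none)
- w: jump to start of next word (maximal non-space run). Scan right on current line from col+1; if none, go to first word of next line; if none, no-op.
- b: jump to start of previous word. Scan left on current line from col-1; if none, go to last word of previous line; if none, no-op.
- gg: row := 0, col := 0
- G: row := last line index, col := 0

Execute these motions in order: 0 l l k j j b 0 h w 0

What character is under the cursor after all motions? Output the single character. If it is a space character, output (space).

After 1 (0): row=0 col=0 char='c'
After 2 (l): row=0 col=1 char='a'
After 3 (l): row=0 col=2 char='t'
After 4 (k): row=0 col=2 char='t'
After 5 (j): row=1 col=2 char='a'
After 6 (j): row=2 col=2 char='x'
After 7 (b): row=2 col=0 char='s'
After 8 (0): row=2 col=0 char='s'
After 9 (h): row=2 col=0 char='s'
After 10 (w): row=2 col=5 char='s'
After 11 (0): row=2 col=0 char='s'

Answer: s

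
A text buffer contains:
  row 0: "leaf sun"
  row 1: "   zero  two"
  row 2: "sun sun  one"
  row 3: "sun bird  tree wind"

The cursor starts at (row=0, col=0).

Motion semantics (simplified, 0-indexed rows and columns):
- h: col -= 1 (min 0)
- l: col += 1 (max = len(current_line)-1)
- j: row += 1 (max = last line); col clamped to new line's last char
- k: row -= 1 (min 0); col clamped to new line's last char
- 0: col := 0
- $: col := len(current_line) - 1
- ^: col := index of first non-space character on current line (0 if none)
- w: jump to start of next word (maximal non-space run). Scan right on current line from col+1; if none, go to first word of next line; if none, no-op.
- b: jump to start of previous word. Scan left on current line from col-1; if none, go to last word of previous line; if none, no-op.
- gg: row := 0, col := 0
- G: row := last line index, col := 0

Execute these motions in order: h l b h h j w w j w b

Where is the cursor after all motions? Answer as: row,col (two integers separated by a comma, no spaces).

Answer: 2,9

Derivation:
After 1 (h): row=0 col=0 char='l'
After 2 (l): row=0 col=1 char='e'
After 3 (b): row=0 col=0 char='l'
After 4 (h): row=0 col=0 char='l'
After 5 (h): row=0 col=0 char='l'
After 6 (j): row=1 col=0 char='_'
After 7 (w): row=1 col=3 char='z'
After 8 (w): row=1 col=9 char='t'
After 9 (j): row=2 col=9 char='o'
After 10 (w): row=3 col=0 char='s'
After 11 (b): row=2 col=9 char='o'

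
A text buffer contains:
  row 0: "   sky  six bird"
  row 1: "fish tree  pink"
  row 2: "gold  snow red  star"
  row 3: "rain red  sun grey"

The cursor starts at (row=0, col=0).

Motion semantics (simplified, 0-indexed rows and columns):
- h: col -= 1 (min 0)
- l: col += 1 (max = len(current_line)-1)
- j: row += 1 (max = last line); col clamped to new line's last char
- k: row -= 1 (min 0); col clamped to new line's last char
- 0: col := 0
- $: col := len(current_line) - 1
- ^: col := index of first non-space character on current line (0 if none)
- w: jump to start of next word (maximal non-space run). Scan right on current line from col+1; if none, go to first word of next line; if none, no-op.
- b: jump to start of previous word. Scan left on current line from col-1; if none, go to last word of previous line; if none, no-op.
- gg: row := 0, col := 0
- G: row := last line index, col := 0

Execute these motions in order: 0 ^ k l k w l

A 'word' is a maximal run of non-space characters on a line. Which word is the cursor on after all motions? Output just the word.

After 1 (0): row=0 col=0 char='_'
After 2 (^): row=0 col=3 char='s'
After 3 (k): row=0 col=3 char='s'
After 4 (l): row=0 col=4 char='k'
After 5 (k): row=0 col=4 char='k'
After 6 (w): row=0 col=8 char='s'
After 7 (l): row=0 col=9 char='i'

Answer: six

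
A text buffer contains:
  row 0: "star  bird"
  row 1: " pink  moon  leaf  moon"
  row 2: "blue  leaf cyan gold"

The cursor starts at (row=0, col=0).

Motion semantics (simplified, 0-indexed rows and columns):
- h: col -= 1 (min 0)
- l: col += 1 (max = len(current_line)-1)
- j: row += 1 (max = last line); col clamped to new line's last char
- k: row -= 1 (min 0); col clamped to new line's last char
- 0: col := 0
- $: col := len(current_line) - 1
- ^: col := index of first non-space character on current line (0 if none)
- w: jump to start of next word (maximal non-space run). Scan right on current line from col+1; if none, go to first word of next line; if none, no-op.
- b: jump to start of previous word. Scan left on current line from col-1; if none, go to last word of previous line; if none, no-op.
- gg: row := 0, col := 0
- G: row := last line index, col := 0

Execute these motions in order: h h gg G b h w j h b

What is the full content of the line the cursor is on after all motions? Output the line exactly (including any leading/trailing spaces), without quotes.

After 1 (h): row=0 col=0 char='s'
After 2 (h): row=0 col=0 char='s'
After 3 (gg): row=0 col=0 char='s'
After 4 (G): row=2 col=0 char='b'
After 5 (b): row=1 col=19 char='m'
After 6 (h): row=1 col=18 char='_'
After 7 (w): row=1 col=19 char='m'
After 8 (j): row=2 col=19 char='d'
After 9 (h): row=2 col=18 char='l'
After 10 (b): row=2 col=16 char='g'

Answer: blue  leaf cyan gold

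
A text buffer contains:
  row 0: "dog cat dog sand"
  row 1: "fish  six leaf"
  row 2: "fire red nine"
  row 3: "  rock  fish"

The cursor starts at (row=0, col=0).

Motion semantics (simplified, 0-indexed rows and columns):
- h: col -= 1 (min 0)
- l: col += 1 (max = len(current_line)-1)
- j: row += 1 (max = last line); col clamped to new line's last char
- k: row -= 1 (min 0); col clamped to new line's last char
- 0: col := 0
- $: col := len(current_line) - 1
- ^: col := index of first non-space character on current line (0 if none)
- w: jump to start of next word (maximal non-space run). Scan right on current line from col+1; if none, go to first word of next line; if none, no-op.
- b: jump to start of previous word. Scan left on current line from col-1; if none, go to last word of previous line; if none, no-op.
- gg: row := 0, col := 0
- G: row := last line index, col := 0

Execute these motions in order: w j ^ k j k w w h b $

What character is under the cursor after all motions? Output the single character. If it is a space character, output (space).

After 1 (w): row=0 col=4 char='c'
After 2 (j): row=1 col=4 char='_'
After 3 (^): row=1 col=0 char='f'
After 4 (k): row=0 col=0 char='d'
After 5 (j): row=1 col=0 char='f'
After 6 (k): row=0 col=0 char='d'
After 7 (w): row=0 col=4 char='c'
After 8 (w): row=0 col=8 char='d'
After 9 (h): row=0 col=7 char='_'
After 10 (b): row=0 col=4 char='c'
After 11 ($): row=0 col=15 char='d'

Answer: d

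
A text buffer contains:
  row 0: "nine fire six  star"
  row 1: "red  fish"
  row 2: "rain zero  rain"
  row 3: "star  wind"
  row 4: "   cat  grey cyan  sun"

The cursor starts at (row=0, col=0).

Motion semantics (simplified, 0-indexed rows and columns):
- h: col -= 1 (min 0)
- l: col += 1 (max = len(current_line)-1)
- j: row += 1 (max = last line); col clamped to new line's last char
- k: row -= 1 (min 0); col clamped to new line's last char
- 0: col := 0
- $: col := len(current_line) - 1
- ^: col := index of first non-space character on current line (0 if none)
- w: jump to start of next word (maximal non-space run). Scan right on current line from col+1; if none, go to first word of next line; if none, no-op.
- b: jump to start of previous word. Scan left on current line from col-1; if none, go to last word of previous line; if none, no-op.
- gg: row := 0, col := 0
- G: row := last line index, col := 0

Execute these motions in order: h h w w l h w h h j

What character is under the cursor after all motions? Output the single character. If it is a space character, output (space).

Answer: h

Derivation:
After 1 (h): row=0 col=0 char='n'
After 2 (h): row=0 col=0 char='n'
After 3 (w): row=0 col=5 char='f'
After 4 (w): row=0 col=10 char='s'
After 5 (l): row=0 col=11 char='i'
After 6 (h): row=0 col=10 char='s'
After 7 (w): row=0 col=15 char='s'
After 8 (h): row=0 col=14 char='_'
After 9 (h): row=0 col=13 char='_'
After 10 (j): row=1 col=8 char='h'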